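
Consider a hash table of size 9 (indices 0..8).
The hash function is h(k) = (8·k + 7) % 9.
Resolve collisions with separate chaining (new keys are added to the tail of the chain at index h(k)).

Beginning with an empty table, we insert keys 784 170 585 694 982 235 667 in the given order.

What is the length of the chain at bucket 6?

5

784 -> bucket 6
170 -> bucket 8
585 -> bucket 7
694 -> bucket 6 (collision)
982 -> bucket 6 (collision)
235 -> bucket 6 (collision)
667 -> bucket 6 (collision)
Final buckets:
0: -
1: -
2: -
3: -
4: -
5: -
6: 784 -> 694 -> 982 -> 235 -> 667
7: 585
8: 170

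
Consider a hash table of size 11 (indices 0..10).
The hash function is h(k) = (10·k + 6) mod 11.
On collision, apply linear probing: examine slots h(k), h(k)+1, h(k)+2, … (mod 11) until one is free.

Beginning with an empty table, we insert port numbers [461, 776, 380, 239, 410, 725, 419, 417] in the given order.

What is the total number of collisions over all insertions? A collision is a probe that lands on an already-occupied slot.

461 hashes to 7; slot 7 is free => place at 7.
776 hashes to 0; slot 0 is free => place at 0.
380 hashes to 0; 0 taken => place at 1.
239 hashes to 9; slot 9 is free => place at 9.
410 hashes to 3; slot 3 is free => place at 3.
725 hashes to 7; 7 taken => place at 8.
419 hashes to 5; slot 5 is free => place at 5.
417 hashes to 7; 7,8,9 taken => place at 10.
Table: [776, 380, _, 410, _, 419, _, 461, 725, 239, 417]

5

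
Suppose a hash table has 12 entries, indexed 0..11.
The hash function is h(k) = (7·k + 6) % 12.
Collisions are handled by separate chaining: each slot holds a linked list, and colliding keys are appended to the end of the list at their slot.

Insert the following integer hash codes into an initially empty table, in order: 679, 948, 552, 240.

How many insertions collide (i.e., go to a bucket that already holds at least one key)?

Insert 679: h=7, bucket 7 empty → new chain.
Insert 948: h=6, bucket 6 empty → new chain.
Insert 552: h=6, bucket 6 nonempty → append to chain.
Insert 240: h=6, bucket 6 nonempty → append to chain.
Final buckets:
0: _
1: _
2: _
3: _
4: _
5: _
6: 948 -> 552 -> 240
7: 679
8: _
9: _
10: _
11: _

2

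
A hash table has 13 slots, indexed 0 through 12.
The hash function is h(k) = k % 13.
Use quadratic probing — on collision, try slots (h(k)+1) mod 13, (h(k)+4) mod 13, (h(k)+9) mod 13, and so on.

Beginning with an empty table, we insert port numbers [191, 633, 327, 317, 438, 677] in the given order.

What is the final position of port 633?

191 hashes to 9; slot 9 is free → place at 9.
633 hashes to 9; 9 taken → place at 10.
327 hashes to 2; slot 2 is free → place at 2.
317 hashes to 5; slot 5 is free → place at 5.
438 hashes to 9; 9,10 taken → place at 0.
677 hashes to 1; slot 1 is free → place at 1.
Table: [438, 677, 327, ., ., 317, ., ., ., 191, 633, ., .]

10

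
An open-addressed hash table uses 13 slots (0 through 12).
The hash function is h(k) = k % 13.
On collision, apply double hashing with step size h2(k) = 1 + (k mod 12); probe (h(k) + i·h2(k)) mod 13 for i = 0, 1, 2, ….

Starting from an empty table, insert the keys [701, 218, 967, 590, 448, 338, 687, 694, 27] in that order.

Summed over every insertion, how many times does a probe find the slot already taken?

2

701 hashes to 12; slot 12 is free → place at 12.
218 hashes to 10; slot 10 is free → place at 10.
967 hashes to 5; slot 5 is free → place at 5.
590 hashes to 5, h2=3; 5 taken → place at 8.
448 hashes to 6; slot 6 is free → place at 6.
338 hashes to 0; slot 0 is free → place at 0.
687 hashes to 11; slot 11 is free → place at 11.
694 hashes to 5, h2=11; 5 taken → place at 3.
27 hashes to 1; slot 1 is free → place at 1.
Table: [338, 27, _, 694, _, 967, 448, _, 590, _, 218, 687, 701]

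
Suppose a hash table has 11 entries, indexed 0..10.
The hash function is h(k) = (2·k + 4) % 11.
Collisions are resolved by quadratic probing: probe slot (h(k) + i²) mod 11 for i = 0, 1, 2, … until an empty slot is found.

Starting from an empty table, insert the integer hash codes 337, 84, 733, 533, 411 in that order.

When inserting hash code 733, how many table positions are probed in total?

337 hashes to 7; slot 7 is free -> place at 7.
84 hashes to 7; 7 taken -> place at 8.
733 hashes to 7; 7,8 taken -> place at 0.
533 hashes to 3; slot 3 is free -> place at 3.
411 hashes to 1; slot 1 is free -> place at 1.
Table: [733, 411, ∅, 533, ∅, ∅, ∅, 337, 84, ∅, ∅]

3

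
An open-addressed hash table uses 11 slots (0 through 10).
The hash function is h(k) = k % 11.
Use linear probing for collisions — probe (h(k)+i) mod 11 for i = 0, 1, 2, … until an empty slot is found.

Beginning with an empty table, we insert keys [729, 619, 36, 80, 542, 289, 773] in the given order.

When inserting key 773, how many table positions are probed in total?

7

Insert 729: h=3, slot 3 empty => index 3.
Insert 619: h=3, slot 3 occupied => index 4.
Insert 36: h=3, slots 3,4 occupied => index 5.
Insert 80: h=3, slots 3,4,5 occupied => index 6.
Insert 542: h=3, slots 3,4,5,6 occupied => index 7.
Insert 289: h=3, slots 3,4,5,6,7 occupied => index 8.
Insert 773: h=3, slots 3,4,5,6,7,8 occupied => index 9.
Table: [_, _, _, 729, 619, 36, 80, 542, 289, 773, _]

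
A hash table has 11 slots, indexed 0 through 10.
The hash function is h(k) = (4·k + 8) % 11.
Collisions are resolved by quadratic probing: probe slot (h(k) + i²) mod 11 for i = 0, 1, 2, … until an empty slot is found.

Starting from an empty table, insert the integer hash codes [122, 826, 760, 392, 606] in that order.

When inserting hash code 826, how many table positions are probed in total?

122: h=1 -> slot 1
826: h=1, probe 1,2 -> slot 2
760: h=1, probe 1,2,5 -> slot 5
392: h=3 -> slot 3
606: h=1, probe 1,2,5,10 -> slot 10
Table: [_, 122, 826, 392, _, 760, _, _, _, _, 606]

2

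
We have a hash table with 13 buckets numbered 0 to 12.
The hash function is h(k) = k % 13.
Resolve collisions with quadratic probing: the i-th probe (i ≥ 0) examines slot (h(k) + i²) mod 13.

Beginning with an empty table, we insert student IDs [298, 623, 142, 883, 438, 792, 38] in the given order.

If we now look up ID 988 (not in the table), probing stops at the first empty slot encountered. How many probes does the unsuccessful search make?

2

298: h=12 => slot 12
623: h=12, probe 12,0 => slot 0
142: h=12, probe 12,0,3 => slot 3
883: h=12, probe 12,0,3,8 => slot 8
438: h=9 => slot 9
792: h=12, probe 12,0,3,8,2 => slot 2
38: h=12, probe 12,0,3,8,2,11 => slot 11
Table: [623, ., 792, 142, ., ., ., ., 883, 438, ., 38, 298]
Lookup 988: h=0, probe 0,1 → slot 1 empty, not found.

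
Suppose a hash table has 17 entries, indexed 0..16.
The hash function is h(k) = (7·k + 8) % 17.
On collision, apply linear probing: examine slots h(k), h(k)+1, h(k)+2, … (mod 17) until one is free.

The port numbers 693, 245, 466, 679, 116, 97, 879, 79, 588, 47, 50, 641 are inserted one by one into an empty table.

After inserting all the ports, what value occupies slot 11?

693 hashes to 14; slot 14 is free -> place at 14.
245 hashes to 6; slot 6 is free -> place at 6.
466 hashes to 6; 6 taken -> place at 7.
679 hashes to 1; slot 1 is free -> place at 1.
116 hashes to 4; slot 4 is free -> place at 4.
97 hashes to 7; 7 taken -> place at 8.
879 hashes to 7; 7,8 taken -> place at 9.
79 hashes to 0; slot 0 is free -> place at 0.
588 hashes to 10; slot 10 is free -> place at 10.
47 hashes to 14; 14 taken -> place at 15.
50 hashes to 1; 1 taken -> place at 2.
641 hashes to 7; 7,8,9,10 taken -> place at 11.
Table: [79, 679, 50, ∅, 116, ∅, 245, 466, 97, 879, 588, 641, ∅, ∅, 693, 47, ∅]

641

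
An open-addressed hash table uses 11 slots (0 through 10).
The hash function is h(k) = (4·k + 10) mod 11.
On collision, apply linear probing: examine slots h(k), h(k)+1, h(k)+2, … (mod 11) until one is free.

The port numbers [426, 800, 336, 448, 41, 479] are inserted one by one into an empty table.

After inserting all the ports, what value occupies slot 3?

Insert 426: h=9, slot 9 empty => index 9.
Insert 800: h=9, slot 9 occupied => index 10.
Insert 336: h=1, slot 1 empty => index 1.
Insert 448: h=9, slots 9,10 occupied => index 0.
Insert 41: h=9, slots 9,10,0,1 occupied => index 2.
Insert 479: h=1, slots 1,2 occupied => index 3.
Table: [448, 336, 41, 479, -, -, -, -, -, 426, 800]

479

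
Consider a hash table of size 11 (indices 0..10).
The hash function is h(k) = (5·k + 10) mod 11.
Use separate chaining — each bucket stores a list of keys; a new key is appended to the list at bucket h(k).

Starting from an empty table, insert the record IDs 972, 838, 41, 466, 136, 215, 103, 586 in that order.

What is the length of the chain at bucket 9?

1

Insert 972: h=8, bucket 8 empty → new chain.
Insert 838: h=9, bucket 9 empty → new chain.
Insert 41: h=6, bucket 6 empty → new chain.
Insert 466: h=8, bucket 8 nonempty → append to chain.
Insert 136: h=8, bucket 8 nonempty → append to chain.
Insert 215: h=7, bucket 7 empty → new chain.
Insert 103: h=8, bucket 8 nonempty → append to chain.
Insert 586: h=3, bucket 3 empty → new chain.
Final buckets:
0: -
1: -
2: -
3: 586
4: -
5: -
6: 41
7: 215
8: 972 -> 466 -> 136 -> 103
9: 838
10: -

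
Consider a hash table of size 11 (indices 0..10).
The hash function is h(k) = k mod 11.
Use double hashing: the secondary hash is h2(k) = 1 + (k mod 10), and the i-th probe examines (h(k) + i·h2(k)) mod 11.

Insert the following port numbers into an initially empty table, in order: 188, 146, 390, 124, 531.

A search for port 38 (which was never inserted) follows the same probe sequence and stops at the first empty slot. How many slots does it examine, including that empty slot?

4

Insert 188: h=1, slot 1 empty -> index 1.
Insert 146: h=3, slot 3 empty -> index 3.
Insert 390: h=5, slot 5 empty -> index 5.
Insert 124: h=3, h2=5, slot 3 occupied -> index 8.
Insert 531: h=3, h2=2, slots 3,5 occupied -> index 7.
Table: [-, 188, -, 146, -, 390, -, 531, 124, -, -]
Lookup 38: h=5, h2=9, probe 5,3,1,10 → slot 10 empty, not found.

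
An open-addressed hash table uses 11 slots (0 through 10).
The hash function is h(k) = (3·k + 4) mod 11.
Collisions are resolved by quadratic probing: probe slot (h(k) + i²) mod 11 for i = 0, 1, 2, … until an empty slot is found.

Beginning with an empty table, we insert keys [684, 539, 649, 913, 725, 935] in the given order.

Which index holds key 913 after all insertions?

684: h=10 → slot 10
539: h=4 → slot 4
649: h=4, probe 4,5 → slot 5
913: h=4, probe 4,5,8 → slot 8
725: h=1 → slot 1
935: h=4, probe 4,5,8,2 → slot 2
Table: [., 725, 935, ., 539, 649, ., ., 913, ., 684]

8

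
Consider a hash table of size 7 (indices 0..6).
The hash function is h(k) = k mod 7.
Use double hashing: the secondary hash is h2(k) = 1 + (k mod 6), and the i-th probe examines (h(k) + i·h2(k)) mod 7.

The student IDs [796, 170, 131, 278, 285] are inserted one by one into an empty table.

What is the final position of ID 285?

796: h=5 → slot 5
170: h=2 → slot 2
131: h=5, h2=6, probe 5,4 → slot 4
278: h=5, h2=3, probe 5,1 → slot 1
285: h=5, h2=4, probe 5,2,6 → slot 6
Table: [., 278, 170, ., 131, 796, 285]

6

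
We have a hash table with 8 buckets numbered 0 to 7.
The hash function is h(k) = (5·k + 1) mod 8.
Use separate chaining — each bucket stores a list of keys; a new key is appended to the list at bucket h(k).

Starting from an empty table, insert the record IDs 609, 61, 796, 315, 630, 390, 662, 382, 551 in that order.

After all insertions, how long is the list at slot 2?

1

609 → bucket 6
61 → bucket 2
796 → bucket 5
315 → bucket 0
630 → bucket 7
390 → bucket 7 (collision)
662 → bucket 7 (collision)
382 → bucket 7 (collision)
551 → bucket 4
Final buckets:
0: 315
1: —
2: 61
3: —
4: 551
5: 796
6: 609
7: 630 -> 390 -> 662 -> 382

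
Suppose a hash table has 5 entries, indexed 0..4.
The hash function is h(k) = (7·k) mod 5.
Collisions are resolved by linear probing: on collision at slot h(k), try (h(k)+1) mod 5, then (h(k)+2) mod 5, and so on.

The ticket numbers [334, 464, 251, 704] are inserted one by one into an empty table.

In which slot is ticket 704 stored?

0

334: h=3 -> slot 3
464: h=3, probe 3,4 -> slot 4
251: h=2 -> slot 2
704: h=3, probe 3,4,0 -> slot 0
Table: [704, —, 251, 334, 464]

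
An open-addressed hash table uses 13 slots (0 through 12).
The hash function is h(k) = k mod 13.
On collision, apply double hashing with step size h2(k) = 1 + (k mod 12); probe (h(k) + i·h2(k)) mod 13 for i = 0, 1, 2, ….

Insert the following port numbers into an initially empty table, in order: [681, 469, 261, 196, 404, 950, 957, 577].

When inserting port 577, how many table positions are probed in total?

Insert 681: h=5, slot 5 empty => index 5.
Insert 469: h=1, slot 1 empty => index 1.
Insert 261: h=1, h2=10, slot 1 occupied => index 11.
Insert 196: h=1, h2=5, slot 1 occupied => index 6.
Insert 404: h=1, h2=9, slot 1 occupied => index 10.
Insert 950: h=1, h2=3, slot 1 occupied => index 4.
Insert 957: h=8, slot 8 empty => index 8.
Insert 577: h=5, h2=2, slot 5 occupied => index 7.
Table: [., 469, ., ., 950, 681, 196, 577, 957, ., 404, 261, .]

2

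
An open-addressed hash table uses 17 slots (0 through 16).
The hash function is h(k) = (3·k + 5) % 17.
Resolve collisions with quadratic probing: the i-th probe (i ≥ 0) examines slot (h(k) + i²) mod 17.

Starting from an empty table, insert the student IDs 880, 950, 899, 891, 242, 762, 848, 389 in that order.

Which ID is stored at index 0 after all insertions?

880 hashes to 10; slot 10 is free => place at 10.
950 hashes to 16; slot 16 is free => place at 16.
899 hashes to 16; 16 taken => place at 0.
891 hashes to 9; slot 9 is free => place at 9.
242 hashes to 0; 0 taken => place at 1.
762 hashes to 13; slot 13 is free => place at 13.
848 hashes to 16; 16,0 taken => place at 3.
389 hashes to 16; 16,0,3 taken => place at 8.
Table: [899, 242, ., 848, ., ., ., ., 389, 891, 880, ., ., 762, ., ., 950]

899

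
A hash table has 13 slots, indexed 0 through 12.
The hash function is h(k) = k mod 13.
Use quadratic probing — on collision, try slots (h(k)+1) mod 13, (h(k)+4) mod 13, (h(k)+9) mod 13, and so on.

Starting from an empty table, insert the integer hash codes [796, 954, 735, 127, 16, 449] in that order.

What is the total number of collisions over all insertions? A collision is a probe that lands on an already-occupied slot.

796: h=3 => slot 3
954: h=5 => slot 5
735: h=7 => slot 7
127: h=10 => slot 10
16: h=3, probe 3,4 => slot 4
449: h=7, probe 7,8 => slot 8
Table: [_, _, _, 796, 16, 954, _, 735, 449, _, 127, _, _]

2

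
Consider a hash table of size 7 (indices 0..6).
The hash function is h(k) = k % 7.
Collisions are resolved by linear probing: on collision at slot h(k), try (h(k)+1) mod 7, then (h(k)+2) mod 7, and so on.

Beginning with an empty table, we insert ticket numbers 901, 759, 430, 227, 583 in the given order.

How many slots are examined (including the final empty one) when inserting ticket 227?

4

901: h=5 => slot 5
759: h=3 => slot 3
430: h=3, probe 3,4 => slot 4
227: h=3, probe 3,4,5,6 => slot 6
583: h=2 => slot 2
Table: [—, —, 583, 759, 430, 901, 227]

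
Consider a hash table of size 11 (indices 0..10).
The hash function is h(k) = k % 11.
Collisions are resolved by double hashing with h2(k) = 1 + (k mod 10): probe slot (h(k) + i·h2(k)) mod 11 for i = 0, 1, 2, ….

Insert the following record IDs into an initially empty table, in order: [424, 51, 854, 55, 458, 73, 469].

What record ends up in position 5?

458

Insert 424: h=6, slot 6 empty => index 6.
Insert 51: h=7, slot 7 empty => index 7.
Insert 854: h=7, h2=5, slot 7 occupied => index 1.
Insert 55: h=0, slot 0 empty => index 0.
Insert 458: h=7, h2=9, slot 7 occupied => index 5.
Insert 73: h=7, h2=4, slots 7,0 occupied => index 4.
Insert 469: h=7, h2=10, slots 7,6,5,4 occupied => index 3.
Table: [55, 854, ∅, 469, 73, 458, 424, 51, ∅, ∅, ∅]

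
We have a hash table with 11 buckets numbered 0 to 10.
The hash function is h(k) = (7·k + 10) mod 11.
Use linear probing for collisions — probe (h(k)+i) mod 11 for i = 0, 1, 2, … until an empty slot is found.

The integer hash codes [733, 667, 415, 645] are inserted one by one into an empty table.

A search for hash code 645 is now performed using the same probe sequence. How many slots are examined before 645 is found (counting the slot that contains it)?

733: h=4 => slot 4
667: h=4, probe 4,5 => slot 5
415: h=0 => slot 0
645: h=4, probe 4,5,6 => slot 6
Table: [415, —, —, —, 733, 667, 645, —, —, —, —]
Lookup 645: h=4, probe 4,5,6 → found at 6.

3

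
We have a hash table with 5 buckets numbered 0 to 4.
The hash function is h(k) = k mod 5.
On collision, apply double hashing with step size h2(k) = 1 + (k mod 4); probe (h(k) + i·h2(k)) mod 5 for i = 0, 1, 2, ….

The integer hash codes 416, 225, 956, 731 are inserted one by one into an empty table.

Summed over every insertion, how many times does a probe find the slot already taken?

416: h=1 → slot 1
225: h=0 → slot 0
956: h=1, h2=1, probe 1,2 → slot 2
731: h=1, h2=4, probe 1,0,4 → slot 4
Table: [225, 416, 956, _, 731]

3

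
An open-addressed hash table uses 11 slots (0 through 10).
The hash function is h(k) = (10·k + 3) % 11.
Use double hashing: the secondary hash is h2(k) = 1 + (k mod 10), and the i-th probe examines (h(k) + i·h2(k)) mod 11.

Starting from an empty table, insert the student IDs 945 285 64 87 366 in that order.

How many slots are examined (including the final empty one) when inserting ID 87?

945 hashes to 4; slot 4 is free -> place at 4.
285 hashes to 4, h2=6; 4 taken -> place at 10.
64 hashes to 5; slot 5 is free -> place at 5.
87 hashes to 4, h2=8; 4 taken -> place at 1.
366 hashes to 0; slot 0 is free -> place at 0.
Table: [366, 87, -, -, 945, 64, -, -, -, -, 285]

2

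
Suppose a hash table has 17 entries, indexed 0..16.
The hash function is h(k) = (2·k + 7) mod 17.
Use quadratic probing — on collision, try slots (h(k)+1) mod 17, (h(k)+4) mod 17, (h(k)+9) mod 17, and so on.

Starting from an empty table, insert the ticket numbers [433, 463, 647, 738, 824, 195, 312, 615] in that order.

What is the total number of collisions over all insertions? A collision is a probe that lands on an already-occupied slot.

3

433: h=6 -> slot 6
463: h=15 -> slot 15
647: h=9 -> slot 9
738: h=4 -> slot 4
824: h=6, probe 6,7 -> slot 7
195: h=6, probe 6,7,10 -> slot 10
312: h=2 -> slot 2
615: h=13 -> slot 13
Table: [., ., 312, ., 738, ., 433, 824, ., 647, 195, ., ., 615, ., 463, .]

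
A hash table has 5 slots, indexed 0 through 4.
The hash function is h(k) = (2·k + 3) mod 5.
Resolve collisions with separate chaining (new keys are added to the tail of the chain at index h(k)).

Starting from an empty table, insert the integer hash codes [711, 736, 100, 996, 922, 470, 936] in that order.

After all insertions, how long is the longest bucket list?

4

Insert 711: h=0, bucket 0 empty → new chain.
Insert 736: h=0, bucket 0 nonempty → append to chain.
Insert 100: h=3, bucket 3 empty → new chain.
Insert 996: h=0, bucket 0 nonempty → append to chain.
Insert 922: h=2, bucket 2 empty → new chain.
Insert 470: h=3, bucket 3 nonempty → append to chain.
Insert 936: h=0, bucket 0 nonempty → append to chain.
Final buckets:
0: 711 -> 736 -> 996 -> 936
1: -
2: 922
3: 100 -> 470
4: -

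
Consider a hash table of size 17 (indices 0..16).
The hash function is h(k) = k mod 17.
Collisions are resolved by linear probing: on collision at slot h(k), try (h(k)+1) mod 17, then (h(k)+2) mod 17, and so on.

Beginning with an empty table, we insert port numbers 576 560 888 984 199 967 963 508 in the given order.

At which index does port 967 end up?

Insert 576: h=15, slot 15 empty → index 15.
Insert 560: h=16, slot 16 empty → index 16.
Insert 888: h=4, slot 4 empty → index 4.
Insert 984: h=15, slots 15,16 occupied → index 0.
Insert 199: h=12, slot 12 empty → index 12.
Insert 967: h=15, slots 15,16,0 occupied → index 1.
Insert 963: h=11, slot 11 empty → index 11.
Insert 508: h=15, slots 15,16,0,1 occupied → index 2.
Table: [984, 967, 508, -, 888, -, -, -, -, -, -, 963, 199, -, -, 576, 560]

1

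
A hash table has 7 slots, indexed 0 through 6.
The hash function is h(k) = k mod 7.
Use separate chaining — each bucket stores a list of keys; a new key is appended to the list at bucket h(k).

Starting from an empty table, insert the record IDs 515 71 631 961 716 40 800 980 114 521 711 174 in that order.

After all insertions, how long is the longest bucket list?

4

Insert 515: h=4, bucket 4 empty -> new chain.
Insert 71: h=1, bucket 1 empty -> new chain.
Insert 631: h=1, bucket 1 nonempty -> append to chain.
Insert 961: h=2, bucket 2 empty -> new chain.
Insert 716: h=2, bucket 2 nonempty -> append to chain.
Insert 40: h=5, bucket 5 empty -> new chain.
Insert 800: h=2, bucket 2 nonempty -> append to chain.
Insert 980: h=0, bucket 0 empty -> new chain.
Insert 114: h=2, bucket 2 nonempty -> append to chain.
Insert 521: h=3, bucket 3 empty -> new chain.
Insert 711: h=4, bucket 4 nonempty -> append to chain.
Insert 174: h=6, bucket 6 empty -> new chain.
Final buckets:
0: 980
1: 71 -> 631
2: 961 -> 716 -> 800 -> 114
3: 521
4: 515 -> 711
5: 40
6: 174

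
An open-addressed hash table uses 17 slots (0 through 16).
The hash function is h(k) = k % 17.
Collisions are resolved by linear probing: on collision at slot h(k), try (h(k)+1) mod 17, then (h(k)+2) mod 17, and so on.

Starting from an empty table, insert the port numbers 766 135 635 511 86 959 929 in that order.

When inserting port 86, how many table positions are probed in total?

Insert 766: h=1, slot 1 empty → index 1.
Insert 135: h=16, slot 16 empty → index 16.
Insert 635: h=6, slot 6 empty → index 6.
Insert 511: h=1, slot 1 occupied → index 2.
Insert 86: h=1, slots 1,2 occupied → index 3.
Insert 959: h=7, slot 7 empty → index 7.
Insert 929: h=11, slot 11 empty → index 11.
Table: [∅, 766, 511, 86, ∅, ∅, 635, 959, ∅, ∅, ∅, 929, ∅, ∅, ∅, ∅, 135]

3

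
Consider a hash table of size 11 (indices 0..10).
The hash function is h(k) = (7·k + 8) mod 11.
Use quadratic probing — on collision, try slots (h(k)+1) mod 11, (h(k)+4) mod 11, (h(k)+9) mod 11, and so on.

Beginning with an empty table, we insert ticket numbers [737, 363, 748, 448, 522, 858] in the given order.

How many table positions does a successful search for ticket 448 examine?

737 hashes to 8; slot 8 is free → place at 8.
363 hashes to 8; 8 taken → place at 9.
748 hashes to 8; 8,9 taken → place at 1.
448 hashes to 9; 9 taken → place at 10.
522 hashes to 10; 10 taken → place at 0.
858 hashes to 8; 8,9,1 taken → place at 6.
Table: [522, 748, —, —, —, —, 858, —, 737, 363, 448]
Lookup 448: h=9, probe 9,10 → found at 10.

2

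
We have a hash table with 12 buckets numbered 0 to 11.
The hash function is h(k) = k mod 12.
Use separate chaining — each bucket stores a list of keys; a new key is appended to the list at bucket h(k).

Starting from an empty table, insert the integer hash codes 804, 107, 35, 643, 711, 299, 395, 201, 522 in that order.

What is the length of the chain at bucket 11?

804 → bucket 0
107 → bucket 11
35 → bucket 11 (collision)
643 → bucket 7
711 → bucket 3
299 → bucket 11 (collision)
395 → bucket 11 (collision)
201 → bucket 9
522 → bucket 6
Final buckets:
0: 804
1: ∅
2: ∅
3: 711
4: ∅
5: ∅
6: 522
7: 643
8: ∅
9: 201
10: ∅
11: 107 -> 35 -> 299 -> 395

4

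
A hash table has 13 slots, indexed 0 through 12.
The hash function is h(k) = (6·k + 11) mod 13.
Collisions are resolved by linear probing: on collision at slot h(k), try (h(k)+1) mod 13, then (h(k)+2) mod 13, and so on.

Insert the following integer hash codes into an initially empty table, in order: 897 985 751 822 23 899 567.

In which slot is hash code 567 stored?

897: h=11 -> slot 11
985: h=6 -> slot 6
751: h=6, probe 6,7 -> slot 7
822: h=3 -> slot 3
23: h=6, probe 6,7,8 -> slot 8
899: h=10 -> slot 10
567: h=7, probe 7,8,9 -> slot 9
Table: [∅, ∅, ∅, 822, ∅, ∅, 985, 751, 23, 567, 899, 897, ∅]

9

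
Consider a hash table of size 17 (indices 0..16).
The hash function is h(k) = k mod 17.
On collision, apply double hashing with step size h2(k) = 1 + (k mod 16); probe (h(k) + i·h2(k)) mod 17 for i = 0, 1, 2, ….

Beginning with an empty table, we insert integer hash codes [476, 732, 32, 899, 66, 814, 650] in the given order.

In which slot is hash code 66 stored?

476 hashes to 0; slot 0 is free → place at 0.
732 hashes to 1; slot 1 is free → place at 1.
32 hashes to 15; slot 15 is free → place at 15.
899 hashes to 15, h2=4; 15 taken → place at 2.
66 hashes to 15, h2=3; 15,1 taken → place at 4.
814 hashes to 15, h2=15; 15 taken → place at 13.
650 hashes to 4, h2=11; 4,15 taken → place at 9.
Table: [476, 732, 899, _, 66, _, _, _, _, 650, _, _, _, 814, _, 32, _]

4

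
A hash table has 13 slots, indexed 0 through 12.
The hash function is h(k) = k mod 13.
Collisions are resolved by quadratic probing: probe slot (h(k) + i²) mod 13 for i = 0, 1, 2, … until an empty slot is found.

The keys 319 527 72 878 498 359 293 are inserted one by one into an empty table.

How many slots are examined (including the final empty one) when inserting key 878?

Insert 319: h=7, slot 7 empty → index 7.
Insert 527: h=7, slot 7 occupied → index 8.
Insert 72: h=7, slots 7,8 occupied → index 11.
Insert 878: h=7, slots 7,8,11 occupied → index 3.
Insert 498: h=4, slot 4 empty → index 4.
Insert 359: h=8, slot 8 occupied → index 9.
Insert 293: h=7, slots 7,8,11,3 occupied → index 10.
Table: [_, _, _, 878, 498, _, _, 319, 527, 359, 293, 72, _]

4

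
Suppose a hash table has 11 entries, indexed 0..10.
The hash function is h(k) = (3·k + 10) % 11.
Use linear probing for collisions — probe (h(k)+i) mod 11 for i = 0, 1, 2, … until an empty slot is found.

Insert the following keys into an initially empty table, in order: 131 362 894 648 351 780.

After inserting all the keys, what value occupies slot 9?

894

131: h=7 → slot 7
362: h=7, probe 7,8 → slot 8
894: h=8, probe 8,9 → slot 9
648: h=7, probe 7,8,9,10 → slot 10
351: h=7, probe 7,8,9,10,0 → slot 0
780: h=7, probe 7,8,9,10,0,1 → slot 1
Table: [351, 780, _, _, _, _, _, 131, 362, 894, 648]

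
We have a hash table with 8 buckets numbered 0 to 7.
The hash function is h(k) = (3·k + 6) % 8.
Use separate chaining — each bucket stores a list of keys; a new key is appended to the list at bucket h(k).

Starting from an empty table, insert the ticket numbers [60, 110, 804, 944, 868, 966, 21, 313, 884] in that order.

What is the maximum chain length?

4

Insert 60: h=2, bucket 2 empty → new chain.
Insert 110: h=0, bucket 0 empty → new chain.
Insert 804: h=2, bucket 2 nonempty → append to chain.
Insert 944: h=6, bucket 6 empty → new chain.
Insert 868: h=2, bucket 2 nonempty → append to chain.
Insert 966: h=0, bucket 0 nonempty → append to chain.
Insert 21: h=5, bucket 5 empty → new chain.
Insert 313: h=1, bucket 1 empty → new chain.
Insert 884: h=2, bucket 2 nonempty → append to chain.
Final buckets:
0: 110 -> 966
1: 313
2: 60 -> 804 -> 868 -> 884
3: ∅
4: ∅
5: 21
6: 944
7: ∅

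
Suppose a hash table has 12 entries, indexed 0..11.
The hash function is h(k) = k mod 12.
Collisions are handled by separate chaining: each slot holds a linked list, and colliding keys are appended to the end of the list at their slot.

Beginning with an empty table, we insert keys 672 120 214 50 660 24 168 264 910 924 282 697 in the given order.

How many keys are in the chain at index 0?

Insert 672: h=0, bucket 0 empty -> new chain.
Insert 120: h=0, bucket 0 nonempty -> append to chain.
Insert 214: h=10, bucket 10 empty -> new chain.
Insert 50: h=2, bucket 2 empty -> new chain.
Insert 660: h=0, bucket 0 nonempty -> append to chain.
Insert 24: h=0, bucket 0 nonempty -> append to chain.
Insert 168: h=0, bucket 0 nonempty -> append to chain.
Insert 264: h=0, bucket 0 nonempty -> append to chain.
Insert 910: h=10, bucket 10 nonempty -> append to chain.
Insert 924: h=0, bucket 0 nonempty -> append to chain.
Insert 282: h=6, bucket 6 empty -> new chain.
Insert 697: h=1, bucket 1 empty -> new chain.
Final buckets:
0: 672 -> 120 -> 660 -> 24 -> 168 -> 264 -> 924
1: 697
2: 50
3: .
4: .
5: .
6: 282
7: .
8: .
9: .
10: 214 -> 910
11: .

7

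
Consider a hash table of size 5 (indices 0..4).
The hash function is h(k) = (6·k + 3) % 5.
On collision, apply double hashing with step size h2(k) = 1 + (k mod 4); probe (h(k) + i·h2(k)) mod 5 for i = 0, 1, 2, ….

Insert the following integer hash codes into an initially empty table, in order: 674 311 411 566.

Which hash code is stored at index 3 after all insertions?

674 hashes to 2; slot 2 is free → place at 2.
311 hashes to 4; slot 4 is free → place at 4.
411 hashes to 4, h2=4; 4 taken → place at 3.
566 hashes to 4, h2=3; 4,2 taken → place at 0.
Table: [566, ., 674, 411, 311]

411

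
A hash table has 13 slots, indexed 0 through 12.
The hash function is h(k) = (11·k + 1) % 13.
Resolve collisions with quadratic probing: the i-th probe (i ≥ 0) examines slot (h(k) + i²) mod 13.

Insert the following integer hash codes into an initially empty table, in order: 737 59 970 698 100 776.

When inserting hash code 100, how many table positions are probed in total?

Insert 737: h=9, slot 9 empty => index 9.
Insert 59: h=0, slot 0 empty => index 0.
Insert 970: h=11, slot 11 empty => index 11.
Insert 698: h=9, slot 9 occupied => index 10.
Insert 100: h=9, slots 9,10,0 occupied => index 5.
Insert 776: h=9, slots 9,10,0,5 occupied => index 12.
Table: [59, -, -, -, -, 100, -, -, -, 737, 698, 970, 776]

4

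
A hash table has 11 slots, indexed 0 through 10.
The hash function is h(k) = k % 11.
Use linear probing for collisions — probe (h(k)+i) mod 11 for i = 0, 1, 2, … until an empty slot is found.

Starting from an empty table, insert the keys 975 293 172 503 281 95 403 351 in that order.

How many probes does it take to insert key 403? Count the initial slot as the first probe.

975: h=7 -> slot 7
293: h=7, probe 7,8 -> slot 8
172: h=7, probe 7,8,9 -> slot 9
503: h=8, probe 8,9,10 -> slot 10
281: h=6 -> slot 6
95: h=7, probe 7,8,9,10,0 -> slot 0
403: h=7, probe 7,8,9,10,0,1 -> slot 1
351: h=10, probe 10,0,1,2 -> slot 2
Table: [95, 403, 351, —, —, —, 281, 975, 293, 172, 503]

6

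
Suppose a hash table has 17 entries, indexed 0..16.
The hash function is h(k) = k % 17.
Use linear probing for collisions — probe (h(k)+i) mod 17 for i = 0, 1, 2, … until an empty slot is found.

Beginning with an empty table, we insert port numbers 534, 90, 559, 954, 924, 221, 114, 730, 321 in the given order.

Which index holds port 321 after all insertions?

1

534 hashes to 7; slot 7 is free -> place at 7.
90 hashes to 5; slot 5 is free -> place at 5.
559 hashes to 15; slot 15 is free -> place at 15.
954 hashes to 2; slot 2 is free -> place at 2.
924 hashes to 6; slot 6 is free -> place at 6.
221 hashes to 0; slot 0 is free -> place at 0.
114 hashes to 12; slot 12 is free -> place at 12.
730 hashes to 16; slot 16 is free -> place at 16.
321 hashes to 15; 15,16,0 taken -> place at 1.
Table: [221, 321, 954, -, -, 90, 924, 534, -, -, -, -, 114, -, -, 559, 730]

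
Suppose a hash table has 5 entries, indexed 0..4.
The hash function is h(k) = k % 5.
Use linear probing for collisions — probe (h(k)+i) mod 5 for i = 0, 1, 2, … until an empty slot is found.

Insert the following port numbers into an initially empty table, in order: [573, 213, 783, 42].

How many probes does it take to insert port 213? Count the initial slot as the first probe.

573: h=3 -> slot 3
213: h=3, probe 3,4 -> slot 4
783: h=3, probe 3,4,0 -> slot 0
42: h=2 -> slot 2
Table: [783, ∅, 42, 573, 213]

2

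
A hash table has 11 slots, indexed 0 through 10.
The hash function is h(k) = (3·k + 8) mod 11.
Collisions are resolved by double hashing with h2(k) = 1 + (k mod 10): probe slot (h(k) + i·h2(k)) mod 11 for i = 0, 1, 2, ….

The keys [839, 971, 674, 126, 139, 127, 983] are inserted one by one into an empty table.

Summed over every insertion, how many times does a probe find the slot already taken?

Insert 839: h=6, slot 6 empty → index 6.
Insert 971: h=6, h2=2, slot 6 occupied → index 8.
Insert 674: h=6, h2=5, slot 6 occupied → index 0.
Insert 126: h=1, slot 1 empty → index 1.
Insert 139: h=7, slot 7 empty → index 7.
Insert 127: h=4, slot 4 empty → index 4.
Insert 983: h=9, slot 9 empty → index 9.
Table: [674, 126, ., ., 127, ., 839, 139, 971, 983, .]

2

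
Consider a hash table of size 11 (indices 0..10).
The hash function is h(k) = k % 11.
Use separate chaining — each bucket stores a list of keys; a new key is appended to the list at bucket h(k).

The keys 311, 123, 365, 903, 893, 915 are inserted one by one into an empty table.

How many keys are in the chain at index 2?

4

Insert 311: h=3, bucket 3 empty → new chain.
Insert 123: h=2, bucket 2 empty → new chain.
Insert 365: h=2, bucket 2 nonempty → append to chain.
Insert 903: h=1, bucket 1 empty → new chain.
Insert 893: h=2, bucket 2 nonempty → append to chain.
Insert 915: h=2, bucket 2 nonempty → append to chain.
Final buckets:
0: ∅
1: 903
2: 123 -> 365 -> 893 -> 915
3: 311
4: ∅
5: ∅
6: ∅
7: ∅
8: ∅
9: ∅
10: ∅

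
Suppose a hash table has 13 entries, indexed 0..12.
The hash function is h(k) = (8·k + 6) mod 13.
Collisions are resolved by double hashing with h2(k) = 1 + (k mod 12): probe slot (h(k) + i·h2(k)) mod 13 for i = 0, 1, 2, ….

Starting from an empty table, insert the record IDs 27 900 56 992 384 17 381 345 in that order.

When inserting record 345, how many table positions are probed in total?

27 hashes to 1; slot 1 is free => place at 1.
900 hashes to 4; slot 4 is free => place at 4.
56 hashes to 12; slot 12 is free => place at 12.
992 hashes to 12, h2=9; 12 taken => place at 8.
384 hashes to 10; slot 10 is free => place at 10.
17 hashes to 12, h2=6; 12 taken => place at 5.
381 hashes to 12, h2=10; 12 taken => place at 9.
345 hashes to 10, h2=10; 10 taken => place at 7.
Table: [_, 27, _, _, 900, 17, _, 345, 992, 381, 384, _, 56]

2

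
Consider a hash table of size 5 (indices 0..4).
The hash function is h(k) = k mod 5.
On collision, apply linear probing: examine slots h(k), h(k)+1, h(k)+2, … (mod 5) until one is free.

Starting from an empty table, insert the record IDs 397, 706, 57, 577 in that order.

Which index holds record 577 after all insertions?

397 hashes to 2; slot 2 is free => place at 2.
706 hashes to 1; slot 1 is free => place at 1.
57 hashes to 2; 2 taken => place at 3.
577 hashes to 2; 2,3 taken => place at 4.
Table: [—, 706, 397, 57, 577]

4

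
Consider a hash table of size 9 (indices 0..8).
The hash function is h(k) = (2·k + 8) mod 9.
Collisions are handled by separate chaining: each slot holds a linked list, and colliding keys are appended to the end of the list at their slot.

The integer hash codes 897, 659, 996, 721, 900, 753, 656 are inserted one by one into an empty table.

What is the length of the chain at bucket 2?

3

Insert 897: h=2, bucket 2 empty -> new chain.
Insert 659: h=3, bucket 3 empty -> new chain.
Insert 996: h=2, bucket 2 nonempty -> append to chain.
Insert 721: h=1, bucket 1 empty -> new chain.
Insert 900: h=8, bucket 8 empty -> new chain.
Insert 753: h=2, bucket 2 nonempty -> append to chain.
Insert 656: h=6, bucket 6 empty -> new chain.
Final buckets:
0: ∅
1: 721
2: 897 -> 996 -> 753
3: 659
4: ∅
5: ∅
6: 656
7: ∅
8: 900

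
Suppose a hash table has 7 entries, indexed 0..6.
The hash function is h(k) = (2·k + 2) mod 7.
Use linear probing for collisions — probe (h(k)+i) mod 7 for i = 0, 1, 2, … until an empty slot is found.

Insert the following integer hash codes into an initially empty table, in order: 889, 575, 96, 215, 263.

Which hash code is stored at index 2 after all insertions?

Insert 889: h=2, slot 2 empty → index 2.
Insert 575: h=4, slot 4 empty → index 4.
Insert 96: h=5, slot 5 empty → index 5.
Insert 215: h=5, slot 5 occupied → index 6.
Insert 263: h=3, slot 3 empty → index 3.
Table: [., ., 889, 263, 575, 96, 215]

889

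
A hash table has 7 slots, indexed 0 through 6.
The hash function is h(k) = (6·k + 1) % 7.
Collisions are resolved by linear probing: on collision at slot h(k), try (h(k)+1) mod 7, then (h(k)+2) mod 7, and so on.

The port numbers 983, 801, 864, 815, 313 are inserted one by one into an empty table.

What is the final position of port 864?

Insert 983: h=5, slot 5 empty → index 5.
Insert 801: h=5, slot 5 occupied → index 6.
Insert 864: h=5, slots 5,6 occupied → index 0.
Insert 815: h=5, slots 5,6,0 occupied → index 1.
Insert 313: h=3, slot 3 empty → index 3.
Table: [864, 815, —, 313, —, 983, 801]

0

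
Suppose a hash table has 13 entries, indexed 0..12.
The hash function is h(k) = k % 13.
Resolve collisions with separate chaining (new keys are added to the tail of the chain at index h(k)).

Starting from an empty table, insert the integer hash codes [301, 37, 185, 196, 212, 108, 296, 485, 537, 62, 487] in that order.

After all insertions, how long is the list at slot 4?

4

301 -> bucket 2
37 -> bucket 11
185 -> bucket 3
196 -> bucket 1
212 -> bucket 4
108 -> bucket 4 (collision)
296 -> bucket 10
485 -> bucket 4 (collision)
537 -> bucket 4 (collision)
62 -> bucket 10 (collision)
487 -> bucket 6
Final buckets:
0: -
1: 196
2: 301
3: 185
4: 212 -> 108 -> 485 -> 537
5: -
6: 487
7: -
8: -
9: -
10: 296 -> 62
11: 37
12: -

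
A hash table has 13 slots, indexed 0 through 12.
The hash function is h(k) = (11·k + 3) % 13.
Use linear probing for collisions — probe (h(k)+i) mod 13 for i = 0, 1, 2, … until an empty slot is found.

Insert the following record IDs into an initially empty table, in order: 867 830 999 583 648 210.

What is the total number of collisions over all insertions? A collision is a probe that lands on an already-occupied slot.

867: h=11 -> slot 11
830: h=7 -> slot 7
999: h=7, probe 7,8 -> slot 8
583: h=7, probe 7,8,9 -> slot 9
648: h=7, probe 7,8,9,10 -> slot 10
210: h=12 -> slot 12
Table: [., ., ., ., ., ., ., 830, 999, 583, 648, 867, 210]

6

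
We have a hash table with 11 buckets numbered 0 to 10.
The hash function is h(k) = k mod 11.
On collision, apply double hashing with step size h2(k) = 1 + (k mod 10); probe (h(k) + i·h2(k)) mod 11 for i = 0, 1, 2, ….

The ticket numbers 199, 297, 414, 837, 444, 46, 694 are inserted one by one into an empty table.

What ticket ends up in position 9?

837

Insert 199: h=1, slot 1 empty => index 1.
Insert 297: h=0, slot 0 empty => index 0.
Insert 414: h=7, slot 7 empty => index 7.
Insert 837: h=1, h2=8, slot 1 occupied => index 9.
Insert 444: h=4, slot 4 empty => index 4.
Insert 46: h=2, slot 2 empty => index 2.
Insert 694: h=1, h2=5, slot 1 occupied => index 6.
Table: [297, 199, 46, ., 444, ., 694, 414, ., 837, .]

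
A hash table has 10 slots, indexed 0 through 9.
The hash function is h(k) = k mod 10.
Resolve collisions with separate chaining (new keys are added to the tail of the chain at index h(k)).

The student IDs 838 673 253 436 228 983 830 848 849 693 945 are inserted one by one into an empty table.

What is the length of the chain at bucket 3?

4

838 -> bucket 8
673 -> bucket 3
253 -> bucket 3 (collision)
436 -> bucket 6
228 -> bucket 8 (collision)
983 -> bucket 3 (collision)
830 -> bucket 0
848 -> bucket 8 (collision)
849 -> bucket 9
693 -> bucket 3 (collision)
945 -> bucket 5
Final buckets:
0: 830
1: _
2: _
3: 673 -> 253 -> 983 -> 693
4: _
5: 945
6: 436
7: _
8: 838 -> 228 -> 848
9: 849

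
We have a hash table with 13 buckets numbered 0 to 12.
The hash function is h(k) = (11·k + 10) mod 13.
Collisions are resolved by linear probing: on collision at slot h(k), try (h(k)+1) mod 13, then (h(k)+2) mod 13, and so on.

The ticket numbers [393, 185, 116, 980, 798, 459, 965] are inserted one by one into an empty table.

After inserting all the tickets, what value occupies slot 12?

393: h=4 -> slot 4
185: h=4, probe 4,5 -> slot 5
116: h=12 -> slot 12
980: h=0 -> slot 0
798: h=0, probe 0,1 -> slot 1
459: h=2 -> slot 2
965: h=4, probe 4,5,6 -> slot 6
Table: [980, 798, 459, ∅, 393, 185, 965, ∅, ∅, ∅, ∅, ∅, 116]

116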